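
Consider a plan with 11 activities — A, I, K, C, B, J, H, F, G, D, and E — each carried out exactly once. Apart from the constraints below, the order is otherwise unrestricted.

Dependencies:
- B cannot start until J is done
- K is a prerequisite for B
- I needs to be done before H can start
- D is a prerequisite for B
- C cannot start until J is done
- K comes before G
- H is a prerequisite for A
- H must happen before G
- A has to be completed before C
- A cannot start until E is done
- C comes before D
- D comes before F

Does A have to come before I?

No

There is a chain I → H → A, which puts I before A.
So A does not have to come before I — it cannot.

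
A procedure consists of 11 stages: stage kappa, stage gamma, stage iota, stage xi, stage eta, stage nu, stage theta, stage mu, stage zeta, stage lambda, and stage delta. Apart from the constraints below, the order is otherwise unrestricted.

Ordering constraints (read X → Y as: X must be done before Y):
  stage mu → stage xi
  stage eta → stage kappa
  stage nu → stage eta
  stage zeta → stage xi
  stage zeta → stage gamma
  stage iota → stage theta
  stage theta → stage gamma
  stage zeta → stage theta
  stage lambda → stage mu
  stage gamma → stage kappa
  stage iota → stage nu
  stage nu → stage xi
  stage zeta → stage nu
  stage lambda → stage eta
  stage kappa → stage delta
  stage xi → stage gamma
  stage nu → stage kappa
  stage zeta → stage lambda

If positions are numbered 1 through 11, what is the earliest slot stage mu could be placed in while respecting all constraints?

Every stage that must precede stage mu has to come before it. Tracing all chains that end at stage mu, those stages are: stage zeta, stage lambda — 2 in total.
With 2 mandatory predecessors, the earliest stage mu can sit is position 2+1 = 3, and placing just those 2 first achieves it.

3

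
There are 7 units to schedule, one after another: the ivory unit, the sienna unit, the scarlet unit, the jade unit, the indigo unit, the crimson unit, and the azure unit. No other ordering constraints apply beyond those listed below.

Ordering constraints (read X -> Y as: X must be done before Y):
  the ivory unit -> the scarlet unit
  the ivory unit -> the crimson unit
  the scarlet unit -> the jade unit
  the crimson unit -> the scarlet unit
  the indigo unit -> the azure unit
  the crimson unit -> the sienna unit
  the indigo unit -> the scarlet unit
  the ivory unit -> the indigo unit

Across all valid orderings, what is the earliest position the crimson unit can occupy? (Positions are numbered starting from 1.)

2

The only unit forced before the crimson unit (directly or transitively) is the ivory unit.
With 1 mandatory predecessor, the earliest the crimson unit can sit is position 1+1 = 2, and placing just that one first achieves it.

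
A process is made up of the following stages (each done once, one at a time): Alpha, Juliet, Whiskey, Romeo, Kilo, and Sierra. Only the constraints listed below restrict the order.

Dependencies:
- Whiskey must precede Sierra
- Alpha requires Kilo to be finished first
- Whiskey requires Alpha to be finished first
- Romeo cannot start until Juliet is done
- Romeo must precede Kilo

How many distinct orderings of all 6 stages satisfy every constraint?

Juliet is the only stage with nothing required before it, so every ordering starts there.
Continuing from there, at each step only one stage has all its prerequisites placed, so the ordering is fully determined — there is exactly 1.

1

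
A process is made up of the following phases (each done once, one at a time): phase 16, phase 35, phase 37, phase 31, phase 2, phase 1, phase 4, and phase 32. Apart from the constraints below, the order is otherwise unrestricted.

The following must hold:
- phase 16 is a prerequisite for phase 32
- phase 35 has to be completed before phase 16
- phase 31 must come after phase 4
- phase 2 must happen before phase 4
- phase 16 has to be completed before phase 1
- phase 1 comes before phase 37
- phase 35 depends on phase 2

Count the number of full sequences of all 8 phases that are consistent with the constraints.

Phase 2 is the only phase with nothing required before it, so every ordering starts there.
Systematically extending each partial ordering one phase at a time and counting, there are 63 complete orderings.

63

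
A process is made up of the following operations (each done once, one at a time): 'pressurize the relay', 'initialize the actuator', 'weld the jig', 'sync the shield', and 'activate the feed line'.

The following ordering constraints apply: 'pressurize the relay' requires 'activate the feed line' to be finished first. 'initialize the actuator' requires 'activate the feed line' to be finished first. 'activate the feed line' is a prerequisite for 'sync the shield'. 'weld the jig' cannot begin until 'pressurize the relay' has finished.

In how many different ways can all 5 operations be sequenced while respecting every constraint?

12

Only 'activate the feed line' has no prerequisites, so it must go first.
Enumerating by repeatedly choosing an available operation (one whose prerequisites are all placed) gives 12 distinct complete orderings.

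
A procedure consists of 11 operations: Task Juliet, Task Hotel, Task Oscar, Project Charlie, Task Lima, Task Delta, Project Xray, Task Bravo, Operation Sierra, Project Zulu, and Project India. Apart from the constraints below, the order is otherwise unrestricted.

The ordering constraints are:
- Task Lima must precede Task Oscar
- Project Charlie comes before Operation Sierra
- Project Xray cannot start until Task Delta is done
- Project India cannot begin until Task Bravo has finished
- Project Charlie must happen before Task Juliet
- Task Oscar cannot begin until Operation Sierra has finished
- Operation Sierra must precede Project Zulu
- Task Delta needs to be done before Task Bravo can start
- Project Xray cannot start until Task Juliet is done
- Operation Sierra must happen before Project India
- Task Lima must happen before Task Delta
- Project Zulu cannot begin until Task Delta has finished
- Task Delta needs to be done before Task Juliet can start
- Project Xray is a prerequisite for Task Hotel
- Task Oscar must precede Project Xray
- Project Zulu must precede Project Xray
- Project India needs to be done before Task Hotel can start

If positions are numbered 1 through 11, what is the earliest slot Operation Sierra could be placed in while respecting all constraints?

Working backwards through the constraints from Operation Sierra, its only required predecessor is Project Charlie.
With 1 mandatory predecessor, the earliest Operation Sierra can sit is position 1+1 = 2, and placing just that one first achieves it.

2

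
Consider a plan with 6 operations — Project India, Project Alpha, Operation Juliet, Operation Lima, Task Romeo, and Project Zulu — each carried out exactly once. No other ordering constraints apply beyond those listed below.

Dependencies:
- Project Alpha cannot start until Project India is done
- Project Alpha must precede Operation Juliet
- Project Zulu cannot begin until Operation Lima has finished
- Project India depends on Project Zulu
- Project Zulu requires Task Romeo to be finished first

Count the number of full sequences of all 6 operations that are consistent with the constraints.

2

The operations with no prerequisites are Operation Lima, Task Romeo; any of them can be placed first.
Systematically extending each partial ordering one operation at a time and counting, there are 2 complete orderings.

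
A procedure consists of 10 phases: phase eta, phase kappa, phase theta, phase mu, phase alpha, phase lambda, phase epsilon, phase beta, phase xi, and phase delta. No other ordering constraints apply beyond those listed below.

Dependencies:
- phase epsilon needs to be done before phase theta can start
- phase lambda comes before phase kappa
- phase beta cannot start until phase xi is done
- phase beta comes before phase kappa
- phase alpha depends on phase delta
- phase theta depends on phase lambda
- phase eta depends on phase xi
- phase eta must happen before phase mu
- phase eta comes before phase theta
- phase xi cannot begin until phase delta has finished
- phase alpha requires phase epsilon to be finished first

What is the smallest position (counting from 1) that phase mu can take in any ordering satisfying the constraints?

Working backwards through the constraints from phase mu, its full set of required predecessors is phase eta, phase xi, phase delta — 3 of them.
With 3 mandatory predecessors, the earliest phase mu can sit is position 3+1 = 4, and placing just those 3 first achieves it.

4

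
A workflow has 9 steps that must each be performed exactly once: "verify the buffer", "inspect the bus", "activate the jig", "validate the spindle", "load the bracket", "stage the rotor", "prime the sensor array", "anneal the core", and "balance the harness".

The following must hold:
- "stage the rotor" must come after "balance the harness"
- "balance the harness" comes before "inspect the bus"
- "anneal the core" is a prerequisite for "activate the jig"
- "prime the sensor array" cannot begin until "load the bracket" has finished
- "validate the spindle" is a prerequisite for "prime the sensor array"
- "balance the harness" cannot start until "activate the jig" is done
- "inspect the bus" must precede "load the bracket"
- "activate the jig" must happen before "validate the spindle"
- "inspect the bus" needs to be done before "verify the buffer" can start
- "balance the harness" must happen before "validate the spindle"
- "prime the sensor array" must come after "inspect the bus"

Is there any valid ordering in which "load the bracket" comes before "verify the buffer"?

Nothing in the constraints forces "verify the buffer" before "load the bracket" — there is no chain from "verify the buffer" to "load the bracket".
That means at least one valid schedule has "load the bracket" before "verify the buffer".

Yes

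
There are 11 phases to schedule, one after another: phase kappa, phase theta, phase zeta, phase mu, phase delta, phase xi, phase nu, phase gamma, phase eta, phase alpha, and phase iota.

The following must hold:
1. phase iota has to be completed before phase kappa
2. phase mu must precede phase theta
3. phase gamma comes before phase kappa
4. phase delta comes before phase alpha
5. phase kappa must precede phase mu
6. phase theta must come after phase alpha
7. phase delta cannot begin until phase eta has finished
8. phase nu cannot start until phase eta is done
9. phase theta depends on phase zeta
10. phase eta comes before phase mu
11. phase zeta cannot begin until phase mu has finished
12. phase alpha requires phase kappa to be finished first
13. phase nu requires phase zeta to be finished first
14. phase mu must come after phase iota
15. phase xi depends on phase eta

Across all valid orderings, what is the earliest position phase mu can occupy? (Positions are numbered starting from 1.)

5

Working backwards through the constraints from phase mu, its full set of required predecessors is phase kappa, phase gamma, phase eta, phase iota — 4 of them.
So at minimum 4 phases come before phase mu, putting phase mu no earlier than position 5. That position is achievable by scheduling exactly those predecessors first.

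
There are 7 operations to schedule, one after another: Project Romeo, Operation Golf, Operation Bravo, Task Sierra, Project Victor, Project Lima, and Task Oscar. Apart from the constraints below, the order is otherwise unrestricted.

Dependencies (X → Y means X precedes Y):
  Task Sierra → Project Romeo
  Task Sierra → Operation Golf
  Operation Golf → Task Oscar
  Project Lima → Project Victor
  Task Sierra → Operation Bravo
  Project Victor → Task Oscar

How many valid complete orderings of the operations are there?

2 operations have no prerequisites (Task Sierra, Project Lima), so any of them could come first.
Enumerating by repeatedly choosing an available operation (one whose prerequisites are all placed) gives 142 distinct complete orderings.

142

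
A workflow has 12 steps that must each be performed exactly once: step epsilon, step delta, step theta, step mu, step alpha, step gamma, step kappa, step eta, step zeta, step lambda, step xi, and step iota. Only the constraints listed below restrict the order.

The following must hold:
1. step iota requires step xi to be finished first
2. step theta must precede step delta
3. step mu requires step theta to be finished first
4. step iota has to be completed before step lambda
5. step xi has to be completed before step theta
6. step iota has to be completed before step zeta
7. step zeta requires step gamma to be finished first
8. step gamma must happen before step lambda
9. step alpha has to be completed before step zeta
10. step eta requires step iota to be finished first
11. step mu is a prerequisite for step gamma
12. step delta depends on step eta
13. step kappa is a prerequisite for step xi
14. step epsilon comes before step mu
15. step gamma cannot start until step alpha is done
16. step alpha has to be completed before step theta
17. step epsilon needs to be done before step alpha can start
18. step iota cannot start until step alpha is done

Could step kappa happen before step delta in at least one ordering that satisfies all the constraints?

Yes

Step kappa is actually forced before step delta by the constraints, so certainly some valid ordering has step kappa first.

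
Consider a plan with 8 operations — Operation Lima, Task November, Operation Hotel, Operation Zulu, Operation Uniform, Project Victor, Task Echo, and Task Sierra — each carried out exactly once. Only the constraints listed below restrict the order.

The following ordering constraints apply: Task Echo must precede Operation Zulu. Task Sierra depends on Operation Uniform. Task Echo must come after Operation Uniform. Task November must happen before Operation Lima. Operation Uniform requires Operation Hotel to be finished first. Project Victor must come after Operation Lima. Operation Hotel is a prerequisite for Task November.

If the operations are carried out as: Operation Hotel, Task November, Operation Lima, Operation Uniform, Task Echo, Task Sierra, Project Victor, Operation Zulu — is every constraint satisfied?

Yes

Checking each listed constraint against this order: for instance, Operation Lima is in position 3 and Project Victor in position 7, so that constraint holds — and the remaining constraints check out the same way.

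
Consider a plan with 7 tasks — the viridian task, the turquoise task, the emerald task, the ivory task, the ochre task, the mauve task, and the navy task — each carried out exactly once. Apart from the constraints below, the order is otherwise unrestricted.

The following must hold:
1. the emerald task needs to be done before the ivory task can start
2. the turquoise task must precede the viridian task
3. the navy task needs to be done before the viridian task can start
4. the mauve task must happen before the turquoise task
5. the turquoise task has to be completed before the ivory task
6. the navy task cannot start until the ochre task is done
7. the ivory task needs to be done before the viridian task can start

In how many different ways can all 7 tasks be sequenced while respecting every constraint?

45

The tasks with no prerequisites are the emerald task, the ochre task, the mauve task; any of them can be placed first.
Counting all ways to extend the partial order to a total order gives 45.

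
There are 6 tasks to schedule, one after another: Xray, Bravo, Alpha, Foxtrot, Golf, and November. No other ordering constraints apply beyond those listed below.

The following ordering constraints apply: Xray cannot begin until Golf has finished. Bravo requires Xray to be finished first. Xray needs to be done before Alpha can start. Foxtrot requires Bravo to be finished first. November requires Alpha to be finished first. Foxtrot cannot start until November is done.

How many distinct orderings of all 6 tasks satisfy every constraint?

3

Only Golf has no prerequisites, so it must go first.
Counting all ways to extend the partial order to a total order gives 3.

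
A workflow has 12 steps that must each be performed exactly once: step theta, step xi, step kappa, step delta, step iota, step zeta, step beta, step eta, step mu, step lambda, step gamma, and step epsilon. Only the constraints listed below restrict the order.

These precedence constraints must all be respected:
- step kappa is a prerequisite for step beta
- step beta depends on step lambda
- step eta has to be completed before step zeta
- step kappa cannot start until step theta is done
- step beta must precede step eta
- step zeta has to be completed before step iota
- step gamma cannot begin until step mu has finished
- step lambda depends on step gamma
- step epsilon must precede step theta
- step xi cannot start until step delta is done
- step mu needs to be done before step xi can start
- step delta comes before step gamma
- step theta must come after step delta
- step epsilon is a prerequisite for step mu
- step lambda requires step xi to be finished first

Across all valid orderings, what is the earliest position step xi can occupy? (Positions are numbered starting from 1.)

Every step that must precede step xi has to come before it. Tracing all chains that end at step xi, those steps are: step delta, step mu, step epsilon — 3 in total.
With 3 mandatory predecessors, the earliest step xi can sit is position 3+1 = 4, and placing just those 3 first achieves it.

4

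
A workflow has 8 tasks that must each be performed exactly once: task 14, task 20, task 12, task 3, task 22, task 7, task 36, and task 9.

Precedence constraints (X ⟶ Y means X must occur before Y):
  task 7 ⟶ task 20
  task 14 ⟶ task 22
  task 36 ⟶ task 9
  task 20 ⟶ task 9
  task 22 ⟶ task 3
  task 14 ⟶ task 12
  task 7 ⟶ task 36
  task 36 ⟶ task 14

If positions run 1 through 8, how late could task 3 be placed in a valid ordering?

8

No constraint forces any task after task 3, so it can be placed last, in position 8.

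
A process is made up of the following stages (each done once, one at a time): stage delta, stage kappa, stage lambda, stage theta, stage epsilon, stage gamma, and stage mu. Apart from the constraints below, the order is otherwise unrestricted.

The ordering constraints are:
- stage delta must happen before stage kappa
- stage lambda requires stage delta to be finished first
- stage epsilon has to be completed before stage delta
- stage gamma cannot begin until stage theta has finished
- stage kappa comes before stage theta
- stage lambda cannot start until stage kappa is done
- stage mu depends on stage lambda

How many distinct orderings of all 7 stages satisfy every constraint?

6

Stage epsilon is the only stage with nothing required before it, so every ordering starts there.
Counting all ways to extend the partial order to a total order gives 6.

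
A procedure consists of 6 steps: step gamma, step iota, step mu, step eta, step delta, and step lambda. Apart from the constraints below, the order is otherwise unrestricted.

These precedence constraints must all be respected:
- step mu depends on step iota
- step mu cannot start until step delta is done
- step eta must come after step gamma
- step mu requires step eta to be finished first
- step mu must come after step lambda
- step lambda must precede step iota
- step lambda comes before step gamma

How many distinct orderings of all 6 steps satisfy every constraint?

2 steps have no prerequisites (step delta, step lambda), so any of them could come first.
Systematically extending each partial ordering one step at a time and counting, there are 15 complete orderings.

15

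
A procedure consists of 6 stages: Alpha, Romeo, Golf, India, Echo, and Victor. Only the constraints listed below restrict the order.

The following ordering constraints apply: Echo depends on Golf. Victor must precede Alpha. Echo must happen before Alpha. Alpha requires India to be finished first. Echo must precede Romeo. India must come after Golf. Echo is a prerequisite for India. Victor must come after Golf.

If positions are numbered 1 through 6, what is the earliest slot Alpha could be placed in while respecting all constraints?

The stages that are forced before Alpha, directly or transitively, are Golf, India, Echo, Victor. That's 4 stages.
With 4 mandatory predecessors, the earliest Alpha can sit is position 4+1 = 5, and placing just those 4 first achieves it.

5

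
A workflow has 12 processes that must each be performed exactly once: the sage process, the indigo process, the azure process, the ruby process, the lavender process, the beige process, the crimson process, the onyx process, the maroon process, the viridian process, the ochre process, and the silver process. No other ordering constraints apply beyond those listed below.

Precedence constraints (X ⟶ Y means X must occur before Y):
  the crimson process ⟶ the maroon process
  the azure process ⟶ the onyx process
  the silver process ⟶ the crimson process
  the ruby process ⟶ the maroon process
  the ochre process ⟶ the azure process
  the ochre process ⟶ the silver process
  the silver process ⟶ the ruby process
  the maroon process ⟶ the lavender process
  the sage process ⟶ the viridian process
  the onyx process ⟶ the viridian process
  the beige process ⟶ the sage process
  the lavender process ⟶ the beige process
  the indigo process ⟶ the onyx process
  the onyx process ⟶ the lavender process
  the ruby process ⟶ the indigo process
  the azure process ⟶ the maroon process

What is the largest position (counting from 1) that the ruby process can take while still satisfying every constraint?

Every process that must follow the ruby process has to come after it. Tracing all chains starting from the ruby process, those processes are: the sage process, the indigo process, the lavender process, the beige process, the onyx process, the maroon process, the viridian process — 7 in total.
So at least 7 processes follow the ruby process, putting the ruby process no later than position 5. That position is achievable by scheduling everything else first.

5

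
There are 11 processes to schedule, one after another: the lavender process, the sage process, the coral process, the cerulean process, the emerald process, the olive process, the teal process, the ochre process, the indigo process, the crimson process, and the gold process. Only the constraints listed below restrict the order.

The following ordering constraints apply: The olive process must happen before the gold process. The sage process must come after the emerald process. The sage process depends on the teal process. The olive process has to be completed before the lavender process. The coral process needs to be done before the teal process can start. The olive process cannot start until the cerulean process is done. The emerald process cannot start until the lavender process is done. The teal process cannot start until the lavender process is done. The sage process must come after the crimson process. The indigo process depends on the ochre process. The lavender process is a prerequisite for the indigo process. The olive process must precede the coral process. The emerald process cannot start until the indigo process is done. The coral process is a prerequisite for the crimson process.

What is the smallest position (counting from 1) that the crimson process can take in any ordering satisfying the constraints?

The processes that are forced before the crimson process, directly or transitively, are the coral process, the cerulean process, the olive process. That's 3 processes.
So at minimum 3 processes come before the crimson process, putting the crimson process no earlier than position 4. That position is achievable by scheduling exactly those predecessors first.

4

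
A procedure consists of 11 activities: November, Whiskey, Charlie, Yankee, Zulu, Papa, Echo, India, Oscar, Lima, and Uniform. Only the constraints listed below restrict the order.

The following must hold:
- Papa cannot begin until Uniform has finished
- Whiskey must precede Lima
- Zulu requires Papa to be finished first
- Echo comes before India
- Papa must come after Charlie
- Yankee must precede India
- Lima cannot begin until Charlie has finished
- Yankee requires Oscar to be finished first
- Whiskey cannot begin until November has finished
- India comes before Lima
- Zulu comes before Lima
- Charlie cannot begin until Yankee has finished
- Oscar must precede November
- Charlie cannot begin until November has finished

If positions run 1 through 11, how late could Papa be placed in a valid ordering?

9

Following every chain forward from Papa, the activities that must come later are Zulu, Lima — 2 of them.
So at least 2 activities follow Papa, putting Papa no later than position 9. That position is achievable by scheduling everything else first.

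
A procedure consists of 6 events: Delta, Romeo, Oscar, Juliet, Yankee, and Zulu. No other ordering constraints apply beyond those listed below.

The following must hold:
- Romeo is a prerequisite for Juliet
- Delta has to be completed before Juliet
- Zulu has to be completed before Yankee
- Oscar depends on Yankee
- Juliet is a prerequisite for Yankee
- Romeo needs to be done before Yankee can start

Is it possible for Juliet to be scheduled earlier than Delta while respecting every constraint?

No

Following Delta → Juliet, Delta must precede Juliet in every valid ordering.
So no valid ordering can have Juliet before Delta.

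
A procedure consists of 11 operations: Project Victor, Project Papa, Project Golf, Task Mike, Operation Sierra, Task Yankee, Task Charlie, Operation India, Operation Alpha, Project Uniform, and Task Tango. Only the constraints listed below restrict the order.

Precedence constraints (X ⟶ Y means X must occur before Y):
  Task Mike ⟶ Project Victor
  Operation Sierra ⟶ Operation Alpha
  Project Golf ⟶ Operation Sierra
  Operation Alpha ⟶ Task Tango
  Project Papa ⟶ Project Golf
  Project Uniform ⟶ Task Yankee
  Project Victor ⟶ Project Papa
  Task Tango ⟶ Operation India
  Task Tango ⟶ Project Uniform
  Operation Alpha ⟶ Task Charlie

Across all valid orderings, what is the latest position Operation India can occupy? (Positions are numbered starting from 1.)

11

Operation India has no required successors, so nothing stops it from going last (position 11).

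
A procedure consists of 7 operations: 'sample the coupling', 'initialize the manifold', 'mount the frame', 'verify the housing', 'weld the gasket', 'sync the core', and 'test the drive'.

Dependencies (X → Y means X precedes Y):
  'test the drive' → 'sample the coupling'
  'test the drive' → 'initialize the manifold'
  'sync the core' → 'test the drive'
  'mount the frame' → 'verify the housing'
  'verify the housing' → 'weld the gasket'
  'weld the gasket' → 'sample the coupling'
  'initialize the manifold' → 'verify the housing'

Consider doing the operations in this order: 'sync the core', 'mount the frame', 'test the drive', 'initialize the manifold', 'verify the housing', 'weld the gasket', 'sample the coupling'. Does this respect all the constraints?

Checking each listed constraint against this order: for instance, 'test the drive' is in position 3 and 'sample the coupling' in position 7, so that constraint holds — and the remaining constraints check out the same way.

Yes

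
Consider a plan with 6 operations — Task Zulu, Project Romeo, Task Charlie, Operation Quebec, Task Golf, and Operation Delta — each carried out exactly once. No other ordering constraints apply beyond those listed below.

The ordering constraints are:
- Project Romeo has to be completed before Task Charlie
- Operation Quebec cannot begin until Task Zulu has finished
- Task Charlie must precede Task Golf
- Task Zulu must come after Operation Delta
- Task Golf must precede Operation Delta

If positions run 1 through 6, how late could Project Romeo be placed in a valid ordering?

Every operation that must follow Project Romeo has to come after it. Tracing all chains starting from Project Romeo, those operations are: Task Zulu, Task Charlie, Operation Quebec, Task Golf, Operation Delta — 5 in total.
So at least 5 operations follow Project Romeo, putting Project Romeo no later than position 1. That position is achievable by scheduling everything else first.

1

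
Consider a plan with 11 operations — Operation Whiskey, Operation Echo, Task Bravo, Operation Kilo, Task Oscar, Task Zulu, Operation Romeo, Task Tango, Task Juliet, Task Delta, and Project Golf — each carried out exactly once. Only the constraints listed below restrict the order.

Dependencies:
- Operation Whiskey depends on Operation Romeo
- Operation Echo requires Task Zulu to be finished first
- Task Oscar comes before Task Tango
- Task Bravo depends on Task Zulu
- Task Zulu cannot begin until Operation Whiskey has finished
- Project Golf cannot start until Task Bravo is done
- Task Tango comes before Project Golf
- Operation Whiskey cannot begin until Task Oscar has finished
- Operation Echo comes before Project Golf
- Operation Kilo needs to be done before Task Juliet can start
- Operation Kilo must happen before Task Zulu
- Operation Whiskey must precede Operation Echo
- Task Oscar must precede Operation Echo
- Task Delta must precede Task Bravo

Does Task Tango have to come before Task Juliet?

No

Task Tango and Task Juliet are not related by any chain of constraints.
A valid ordering placing Task Juliet before Task Tango exists, so the answer is no.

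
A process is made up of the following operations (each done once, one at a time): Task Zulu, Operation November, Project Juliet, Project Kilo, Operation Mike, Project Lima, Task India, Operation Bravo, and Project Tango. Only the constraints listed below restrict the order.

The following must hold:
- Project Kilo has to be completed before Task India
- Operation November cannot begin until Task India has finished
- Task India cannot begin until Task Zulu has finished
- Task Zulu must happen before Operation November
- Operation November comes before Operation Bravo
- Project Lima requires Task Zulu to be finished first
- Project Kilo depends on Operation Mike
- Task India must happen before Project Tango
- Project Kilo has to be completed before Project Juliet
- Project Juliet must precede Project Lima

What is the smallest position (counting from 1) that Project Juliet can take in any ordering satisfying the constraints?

Every operation that must precede Project Juliet has to come before it. Tracing all chains that end at Project Juliet, those operations are: Project Kilo, Operation Mike — 2 in total.
With 2 mandatory predecessors, the earliest Project Juliet can sit is position 2+1 = 3, and placing just those 2 first achieves it.

3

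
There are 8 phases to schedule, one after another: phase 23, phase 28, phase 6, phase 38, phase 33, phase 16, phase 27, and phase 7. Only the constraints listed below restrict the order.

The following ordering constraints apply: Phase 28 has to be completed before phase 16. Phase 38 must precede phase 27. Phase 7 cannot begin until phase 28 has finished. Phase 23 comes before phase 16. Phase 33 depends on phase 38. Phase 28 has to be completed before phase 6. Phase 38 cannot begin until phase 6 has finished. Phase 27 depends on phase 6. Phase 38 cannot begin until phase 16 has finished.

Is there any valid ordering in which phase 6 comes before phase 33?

Yes

Phase 6 is actually forced before phase 33 by the constraints, so certainly some valid ordering has phase 6 first.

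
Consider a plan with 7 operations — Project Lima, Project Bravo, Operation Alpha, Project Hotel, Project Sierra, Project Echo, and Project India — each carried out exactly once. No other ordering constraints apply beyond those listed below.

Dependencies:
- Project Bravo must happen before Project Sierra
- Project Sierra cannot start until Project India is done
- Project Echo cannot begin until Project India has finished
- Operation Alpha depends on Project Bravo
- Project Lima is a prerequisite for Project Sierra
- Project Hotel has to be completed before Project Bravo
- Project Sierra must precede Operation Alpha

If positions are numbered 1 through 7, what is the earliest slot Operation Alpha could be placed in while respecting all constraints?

6

The operations that are forced before Operation Alpha, directly or transitively, are Project Lima, Project Bravo, Project Hotel, Project Sierra, Project India. That's 5 operations.
So at minimum 5 operations come before Operation Alpha, putting Operation Alpha no earlier than position 6. That position is achievable by scheduling exactly those predecessors first.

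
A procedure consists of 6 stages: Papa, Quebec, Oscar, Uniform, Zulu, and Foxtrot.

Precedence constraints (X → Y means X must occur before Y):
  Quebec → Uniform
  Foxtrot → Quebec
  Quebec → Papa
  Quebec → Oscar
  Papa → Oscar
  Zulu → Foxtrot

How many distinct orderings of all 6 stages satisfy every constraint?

Only Zulu has no prerequisites, so it must go first.
Counting all ways to extend the partial order to a total order gives 3.

3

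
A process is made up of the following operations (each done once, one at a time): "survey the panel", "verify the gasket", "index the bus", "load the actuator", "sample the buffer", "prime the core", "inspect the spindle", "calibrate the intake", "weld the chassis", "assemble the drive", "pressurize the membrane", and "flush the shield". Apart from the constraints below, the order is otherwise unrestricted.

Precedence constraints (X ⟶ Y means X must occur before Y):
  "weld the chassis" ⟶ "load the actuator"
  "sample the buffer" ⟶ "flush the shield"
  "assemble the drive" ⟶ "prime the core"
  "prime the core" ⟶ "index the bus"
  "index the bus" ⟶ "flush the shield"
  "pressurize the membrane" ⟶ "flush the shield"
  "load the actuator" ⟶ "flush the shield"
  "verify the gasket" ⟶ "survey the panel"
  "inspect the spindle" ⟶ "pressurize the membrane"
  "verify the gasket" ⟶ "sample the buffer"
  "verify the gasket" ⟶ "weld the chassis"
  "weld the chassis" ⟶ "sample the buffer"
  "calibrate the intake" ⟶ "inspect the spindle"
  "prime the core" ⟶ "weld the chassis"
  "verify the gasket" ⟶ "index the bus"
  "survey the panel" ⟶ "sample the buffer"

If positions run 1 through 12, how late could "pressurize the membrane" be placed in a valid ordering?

The only operation forced after "pressurize the membrane" (directly or by a chain) is "flush the shield".
With 1 mandatory successor out of 12 operations total, the latest slot for "pressurize the membrane" is 12−1 = 11, and it's reachable by doing all non-successors before "pressurize the membrane".

11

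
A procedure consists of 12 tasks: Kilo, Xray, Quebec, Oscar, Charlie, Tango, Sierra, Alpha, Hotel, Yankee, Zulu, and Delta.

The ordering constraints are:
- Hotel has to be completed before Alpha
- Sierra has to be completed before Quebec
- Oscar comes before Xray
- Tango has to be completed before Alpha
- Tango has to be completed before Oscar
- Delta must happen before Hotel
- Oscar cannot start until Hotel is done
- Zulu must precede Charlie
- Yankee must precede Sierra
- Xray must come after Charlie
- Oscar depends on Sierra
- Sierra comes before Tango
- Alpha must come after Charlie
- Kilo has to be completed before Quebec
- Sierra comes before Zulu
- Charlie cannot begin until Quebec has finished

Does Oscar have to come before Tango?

No

The constraints actually force Tango before Oscar (via Tango → Oscar), not the other way around.
So Oscar does not have to come before Tango — it cannot.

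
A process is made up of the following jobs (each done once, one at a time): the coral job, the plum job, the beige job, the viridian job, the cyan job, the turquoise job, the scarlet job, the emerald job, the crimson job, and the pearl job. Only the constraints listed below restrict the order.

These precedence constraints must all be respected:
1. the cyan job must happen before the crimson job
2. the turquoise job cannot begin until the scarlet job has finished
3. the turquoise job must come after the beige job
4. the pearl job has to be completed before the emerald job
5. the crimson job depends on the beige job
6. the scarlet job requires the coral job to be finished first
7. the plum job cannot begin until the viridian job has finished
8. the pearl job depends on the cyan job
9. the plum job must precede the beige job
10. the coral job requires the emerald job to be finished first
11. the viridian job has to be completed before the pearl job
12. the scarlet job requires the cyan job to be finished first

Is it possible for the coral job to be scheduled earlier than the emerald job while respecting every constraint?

No

Following the emerald job → the coral job, the emerald job must precede the coral job in every valid ordering.
Hence the coral job can never be scheduled before the emerald job.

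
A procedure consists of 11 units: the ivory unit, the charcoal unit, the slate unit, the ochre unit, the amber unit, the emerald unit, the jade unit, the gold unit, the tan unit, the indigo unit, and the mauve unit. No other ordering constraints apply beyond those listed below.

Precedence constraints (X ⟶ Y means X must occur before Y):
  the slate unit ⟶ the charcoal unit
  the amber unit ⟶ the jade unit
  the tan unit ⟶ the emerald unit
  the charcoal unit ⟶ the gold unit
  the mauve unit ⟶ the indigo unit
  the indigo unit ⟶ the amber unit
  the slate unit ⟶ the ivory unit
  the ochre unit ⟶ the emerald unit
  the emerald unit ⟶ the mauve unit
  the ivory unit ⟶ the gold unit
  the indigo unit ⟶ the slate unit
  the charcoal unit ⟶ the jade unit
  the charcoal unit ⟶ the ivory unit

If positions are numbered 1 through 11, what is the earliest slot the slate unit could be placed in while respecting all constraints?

Every unit that must precede the slate unit has to come before it. Tracing all chains that end at the slate unit, those units are: the ochre unit, the emerald unit, the tan unit, the indigo unit, the mauve unit — 5 in total.
With 5 mandatory predecessors, the earliest the slate unit can sit is position 5+1 = 6, and placing just those 5 first achieves it.

6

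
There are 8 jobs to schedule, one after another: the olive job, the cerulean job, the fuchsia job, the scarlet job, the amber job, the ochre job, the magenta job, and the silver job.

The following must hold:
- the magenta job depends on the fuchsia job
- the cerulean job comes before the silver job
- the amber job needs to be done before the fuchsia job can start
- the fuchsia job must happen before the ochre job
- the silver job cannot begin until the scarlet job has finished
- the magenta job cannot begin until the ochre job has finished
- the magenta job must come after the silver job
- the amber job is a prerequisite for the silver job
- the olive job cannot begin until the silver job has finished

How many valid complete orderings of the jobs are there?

100

3 jobs have no prerequisites (the cerulean job, the scarlet job, the amber job), so any of them could come first.
Counting all ways to extend the partial order to a total order gives 100.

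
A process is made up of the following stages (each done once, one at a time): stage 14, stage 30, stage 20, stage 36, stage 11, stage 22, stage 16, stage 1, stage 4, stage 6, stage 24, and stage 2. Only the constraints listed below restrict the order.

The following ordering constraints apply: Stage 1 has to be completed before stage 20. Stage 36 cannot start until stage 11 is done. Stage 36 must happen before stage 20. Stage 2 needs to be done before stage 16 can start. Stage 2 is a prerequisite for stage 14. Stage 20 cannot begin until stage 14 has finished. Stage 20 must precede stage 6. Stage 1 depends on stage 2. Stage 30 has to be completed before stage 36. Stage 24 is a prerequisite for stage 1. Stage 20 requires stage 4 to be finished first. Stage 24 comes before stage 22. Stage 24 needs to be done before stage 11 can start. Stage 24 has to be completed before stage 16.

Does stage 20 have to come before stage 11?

In fact the dependencies run the other way: stage 11 → stage 36 → stage 20.
So stage 20 does not have to come before stage 11 — it cannot.

No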